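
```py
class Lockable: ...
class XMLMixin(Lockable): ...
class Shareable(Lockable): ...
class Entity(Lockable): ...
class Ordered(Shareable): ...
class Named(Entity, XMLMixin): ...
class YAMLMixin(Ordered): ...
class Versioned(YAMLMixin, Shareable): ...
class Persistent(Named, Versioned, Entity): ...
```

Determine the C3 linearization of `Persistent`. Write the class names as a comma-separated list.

Persistent, Named, Versioned, Entity, XMLMixin, YAMLMixin, Ordered, Shareable, Lockable, object

L[Persistent] = Persistent + merge(L[Named], L[Versioned], L[Entity], [Named Versioned Entity])
  take Named:  [Named Entity XMLMixin Lockable object] + [Versioned YAMLMixin Ordered Shareable Lockable object] + [Entity Lockable object] + [Named Versioned Entity]
  take Versioned:  [Entity XMLMixin Lockable object] + [Versioned YAMLMixin Ordered Shareable Lockable object] + [Entity Lockable object] + [Versioned Entity]
  take Entity:  [Entity XMLMixin Lockable object] + [YAMLMixin Ordered Shareable Lockable object] + [Entity Lockable object] + [Entity]
  take XMLMixin:  [XMLMixin Lockable object] + [YAMLMixin Ordered Shareable Lockable object] + [Lockable object]
  take YAMLMixin:  [Lockable object] + [YAMLMixin Ordered Shareable Lockable object] + [Lockable object]
  take Ordered:  [Lockable object] + [Ordered Shareable Lockable object] + [Lockable object]
  take Shareable:  [Lockable object] + [Shareable Lockable object] + [Lockable object]
  take Lockable:  [Lockable object] + [Lockable object] + [Lockable object]
  take object:  [object] + [object] + [object]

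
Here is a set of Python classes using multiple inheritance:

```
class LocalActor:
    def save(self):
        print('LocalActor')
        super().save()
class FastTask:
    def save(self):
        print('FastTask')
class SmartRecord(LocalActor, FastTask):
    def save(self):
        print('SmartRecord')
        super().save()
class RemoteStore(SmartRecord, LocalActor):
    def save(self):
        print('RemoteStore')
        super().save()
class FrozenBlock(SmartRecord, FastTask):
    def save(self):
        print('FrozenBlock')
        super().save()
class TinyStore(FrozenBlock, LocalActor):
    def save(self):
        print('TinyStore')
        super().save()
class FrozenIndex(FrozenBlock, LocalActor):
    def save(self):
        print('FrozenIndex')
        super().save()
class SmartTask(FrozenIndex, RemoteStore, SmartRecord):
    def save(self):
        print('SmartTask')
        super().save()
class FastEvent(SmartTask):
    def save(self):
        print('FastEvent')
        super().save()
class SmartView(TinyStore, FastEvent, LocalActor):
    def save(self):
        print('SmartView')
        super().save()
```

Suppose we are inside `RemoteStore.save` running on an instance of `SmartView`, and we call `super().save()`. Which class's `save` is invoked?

SmartRecord

L[SmartView] = SmartView + merge(L[TinyStore], L[FastEvent], L[LocalActor], [TinyStore FastEvent LocalActor])
  take TinyStore:  [TinyStore FrozenBlock SmartRecord LocalActor FastTask object] + [FastEvent SmartTask FrozenIndex FrozenBlock RemoteStore SmartRecord LocalActor FastTask object] + [LocalActor object] + [TinyStore FastEvent LocalActor]
  take FastEvent:  [FrozenBlock SmartRecord LocalActor FastTask object] + [FastEvent SmartTask FrozenIndex FrozenBlock RemoteStore SmartRecord LocalActor FastTask object] + [LocalActor object] + [FastEvent LocalActor]
  take SmartTask:  [FrozenBlock SmartRecord LocalActor FastTask object] + [SmartTask FrozenIndex FrozenBlock RemoteStore SmartRecord LocalActor FastTask object] + [LocalActor object] + [LocalActor]
  take FrozenIndex:  [FrozenBlock SmartRecord LocalActor FastTask object] + [FrozenIndex FrozenBlock RemoteStore SmartRecord LocalActor FastTask object] + [LocalActor object] + [LocalActor]
  take FrozenBlock:  [FrozenBlock SmartRecord LocalActor FastTask object] + [FrozenBlock RemoteStore SmartRecord LocalActor FastTask object] + [LocalActor object] + [LocalActor]
  take RemoteStore:  [SmartRecord LocalActor FastTask object] + [RemoteStore SmartRecord LocalActor FastTask object] + [LocalActor object] + [LocalActor]
  take SmartRecord:  [SmartRecord LocalActor FastTask object] + [SmartRecord LocalActor FastTask object] + [LocalActor object] + [LocalActor]
  take LocalActor:  [LocalActor FastTask object] + [LocalActor FastTask object] + [LocalActor object] + [LocalActor]
  take FastTask:  [FastTask object] + [FastTask object] + [object]
  take object:  [object] + [object] + [object]
MRO: SmartView TinyStore FastEvent SmartTask FrozenIndex FrozenBlock RemoteStore SmartRecord LocalActor FastTask object
super() in RemoteStore.save on a SmartView instance goes to the class after RemoteStore in SmartView's MRO: SmartRecord.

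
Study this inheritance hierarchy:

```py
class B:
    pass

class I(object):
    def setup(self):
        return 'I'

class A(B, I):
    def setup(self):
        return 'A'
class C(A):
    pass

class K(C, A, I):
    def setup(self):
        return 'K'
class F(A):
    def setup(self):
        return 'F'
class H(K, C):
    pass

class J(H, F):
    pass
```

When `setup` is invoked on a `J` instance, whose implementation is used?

K

L[J] = J + merge(L[H], L[F], [H F])
  take H:  [H K C A B I object] + [F A B I object] + [H F]
  take K:  [K C A B I object] + [F A B I object] + [F]
  take C:  [C A B I object] + [F A B I object] + [F]
  take F:  [A B I object] + [F A B I object] + [F]
  take A:  [A B I object] + [A B I object]
  take B:  [B I object] + [B I object]
  take I:  [I object] + [I object]
  take object:  [object] + [object]
MRO: J H K C F A B I object
setup is defined in: A, F, I, K. First along the MRO is K.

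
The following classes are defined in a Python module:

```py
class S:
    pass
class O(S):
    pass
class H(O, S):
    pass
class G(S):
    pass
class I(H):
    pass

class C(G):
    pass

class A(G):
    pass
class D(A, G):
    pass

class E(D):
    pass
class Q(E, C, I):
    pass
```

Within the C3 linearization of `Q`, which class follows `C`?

G

L[Q] = Q + merge(L[E], L[C], L[I], [E C I])
  take E:  [E D A G S object] + [C G S object] + [I H O S object] + [E C I]
  take D:  [D A G S object] + [C G S object] + [I H O S object] + [C I]
  take A:  [A G S object] + [C G S object] + [I H O S object] + [C I]
  take C:  [G S object] + [C G S object] + [I H O S object] + [C I]
  take G:  [G S object] + [G S object] + [I H O S object] + [I]
  take I:  [S object] + [S object] + [I H O S object] + [I]
  take H:  [S object] + [S object] + [H O S object]
  take O:  [S object] + [S object] + [O S object]
  take S:  [S object] + [S object] + [S object]
  take object:  [object] + [object] + [object]
MRO: Q E D A C G I H O S object
C is at position 4; next is G.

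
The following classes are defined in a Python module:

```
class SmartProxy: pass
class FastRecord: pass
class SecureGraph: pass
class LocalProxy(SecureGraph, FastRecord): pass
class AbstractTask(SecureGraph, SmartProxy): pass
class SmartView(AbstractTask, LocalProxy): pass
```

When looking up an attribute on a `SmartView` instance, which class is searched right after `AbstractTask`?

L[SmartView] = SmartView + merge(L[AbstractTask], L[LocalProxy], [AbstractTask LocalProxy])
  take AbstractTask:  [AbstractTask SecureGraph SmartProxy object] + [LocalProxy SecureGraph FastRecord object] + [AbstractTask LocalProxy]
  take LocalProxy:  [SecureGraph SmartProxy object] + [LocalProxy SecureGraph FastRecord object] + [LocalProxy]
  take SecureGraph:  [SecureGraph SmartProxy object] + [SecureGraph FastRecord object]
  take SmartProxy:  [SmartProxy object] + [FastRecord object]
  take FastRecord:  [object] + [FastRecord object]
  take object:  [object] + [object]
MRO: SmartView AbstractTask LocalProxy SecureGraph SmartProxy FastRecord object
AbstractTask is at position 1; next is LocalProxy.

LocalProxy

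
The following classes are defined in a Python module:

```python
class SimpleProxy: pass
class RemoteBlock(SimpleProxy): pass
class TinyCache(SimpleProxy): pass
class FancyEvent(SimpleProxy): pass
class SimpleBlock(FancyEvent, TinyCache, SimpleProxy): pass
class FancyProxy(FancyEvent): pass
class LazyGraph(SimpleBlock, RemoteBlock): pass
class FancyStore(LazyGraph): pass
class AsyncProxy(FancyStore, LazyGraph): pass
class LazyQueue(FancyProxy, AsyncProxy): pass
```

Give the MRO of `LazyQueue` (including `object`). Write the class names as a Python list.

[LazyQueue, FancyProxy, AsyncProxy, FancyStore, LazyGraph, SimpleBlock, FancyEvent, TinyCache, RemoteBlock, SimpleProxy, object]

L[LazyQueue] = LazyQueue + merge(L[FancyProxy], L[AsyncProxy], [FancyProxy AsyncProxy])
  take FancyProxy:  [FancyProxy FancyEvent SimpleProxy object] + [AsyncProxy FancyStore LazyGraph SimpleBlock FancyEvent TinyCache RemoteBlock SimpleProxy object] + [FancyProxy AsyncProxy]
  take AsyncProxy:  [FancyEvent SimpleProxy object] + [AsyncProxy FancyStore LazyGraph SimpleBlock FancyEvent TinyCache RemoteBlock SimpleProxy object] + [AsyncProxy]
  take FancyStore:  [FancyEvent SimpleProxy object] + [FancyStore LazyGraph SimpleBlock FancyEvent TinyCache RemoteBlock SimpleProxy object]
  take LazyGraph:  [FancyEvent SimpleProxy object] + [LazyGraph SimpleBlock FancyEvent TinyCache RemoteBlock SimpleProxy object]
  take SimpleBlock:  [FancyEvent SimpleProxy object] + [SimpleBlock FancyEvent TinyCache RemoteBlock SimpleProxy object]
  take FancyEvent:  [FancyEvent SimpleProxy object] + [FancyEvent TinyCache RemoteBlock SimpleProxy object]
  take TinyCache:  [SimpleProxy object] + [TinyCache RemoteBlock SimpleProxy object]
  take RemoteBlock:  [SimpleProxy object] + [RemoteBlock SimpleProxy object]
  take SimpleProxy:  [SimpleProxy object] + [SimpleProxy object]
  take object:  [object] + [object]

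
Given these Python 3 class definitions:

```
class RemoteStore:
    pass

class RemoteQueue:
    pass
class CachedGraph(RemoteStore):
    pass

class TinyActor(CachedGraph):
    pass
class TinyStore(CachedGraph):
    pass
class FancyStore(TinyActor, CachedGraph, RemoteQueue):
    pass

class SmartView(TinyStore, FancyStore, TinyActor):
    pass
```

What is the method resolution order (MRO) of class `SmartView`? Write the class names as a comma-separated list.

SmartView, TinyStore, FancyStore, TinyActor, CachedGraph, RemoteStore, RemoteQueue, object

L[SmartView] = SmartView + merge(L[TinyStore], L[FancyStore], L[TinyActor], [TinyStore FancyStore TinyActor])
  take TinyStore:  [TinyStore CachedGraph RemoteStore object] + [FancyStore TinyActor CachedGraph RemoteStore RemoteQueue object] + [TinyActor CachedGraph RemoteStore object] + [TinyStore FancyStore TinyActor]
  take FancyStore:  [CachedGraph RemoteStore object] + [FancyStore TinyActor CachedGraph RemoteStore RemoteQueue object] + [TinyActor CachedGraph RemoteStore object] + [FancyStore TinyActor]
  take TinyActor:  [CachedGraph RemoteStore object] + [TinyActor CachedGraph RemoteStore RemoteQueue object] + [TinyActor CachedGraph RemoteStore object] + [TinyActor]
  take CachedGraph:  [CachedGraph RemoteStore object] + [CachedGraph RemoteStore RemoteQueue object] + [CachedGraph RemoteStore object]
  take RemoteStore:  [RemoteStore object] + [RemoteStore RemoteQueue object] + [RemoteStore object]
  take RemoteQueue:  [object] + [RemoteQueue object] + [object]
  take object:  [object] + [object] + [object]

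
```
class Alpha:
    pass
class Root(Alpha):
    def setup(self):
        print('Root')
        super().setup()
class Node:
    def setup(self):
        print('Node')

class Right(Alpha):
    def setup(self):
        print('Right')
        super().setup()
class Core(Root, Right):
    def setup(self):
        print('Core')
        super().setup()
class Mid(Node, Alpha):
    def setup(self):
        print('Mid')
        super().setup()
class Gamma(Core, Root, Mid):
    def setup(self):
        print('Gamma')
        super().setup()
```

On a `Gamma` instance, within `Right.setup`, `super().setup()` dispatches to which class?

Mid

L[Gamma] = Gamma + merge(L[Core], L[Root], L[Mid], [Core Root Mid])
  take Core:  [Core Root Right Alpha object] + [Root Alpha object] + [Mid Node Alpha object] + [Core Root Mid]
  take Root:  [Root Right Alpha object] + [Root Alpha object] + [Mid Node Alpha object] + [Root Mid]
  take Right:  [Right Alpha object] + [Alpha object] + [Mid Node Alpha object] + [Mid]
  take Mid:  [Alpha object] + [Alpha object] + [Mid Node Alpha object] + [Mid]
  take Node:  [Alpha object] + [Alpha object] + [Node Alpha object]
  take Alpha:  [Alpha object] + [Alpha object] + [Alpha object]
  take object:  [object] + [object] + [object]
MRO: Gamma Core Root Right Mid Node Alpha object
super() in Right.setup on a Gamma instance goes to the class after Right in Gamma's MRO: Mid.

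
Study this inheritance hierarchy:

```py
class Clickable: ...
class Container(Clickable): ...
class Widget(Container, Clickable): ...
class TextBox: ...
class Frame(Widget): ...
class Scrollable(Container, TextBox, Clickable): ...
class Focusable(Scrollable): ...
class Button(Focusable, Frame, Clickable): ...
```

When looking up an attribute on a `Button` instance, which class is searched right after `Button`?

L[Button] = Button + merge(L[Focusable], L[Frame], L[Clickable], [Focusable Frame Clickable])
  take Focusable:  [Focusable Scrollable Container TextBox Clickable object] + [Frame Widget Container Clickable object] + [Clickable object] + [Focusable Frame Clickable]
  take Scrollable:  [Scrollable Container TextBox Clickable object] + [Frame Widget Container Clickable object] + [Clickable object] + [Frame Clickable]
  take Frame:  [Container TextBox Clickable object] + [Frame Widget Container Clickable object] + [Clickable object] + [Frame Clickable]
  take Widget:  [Container TextBox Clickable object] + [Widget Container Clickable object] + [Clickable object] + [Clickable]
  take Container:  [Container TextBox Clickable object] + [Container Clickable object] + [Clickable object] + [Clickable]
  take TextBox:  [TextBox Clickable object] + [Clickable object] + [Clickable object] + [Clickable]
  take Clickable:  [Clickable object] + [Clickable object] + [Clickable object] + [Clickable]
  take object:  [object] + [object] + [object]
MRO: Button Focusable Scrollable Frame Widget Container TextBox Clickable object
Button is at position 0; next is Focusable.

Focusable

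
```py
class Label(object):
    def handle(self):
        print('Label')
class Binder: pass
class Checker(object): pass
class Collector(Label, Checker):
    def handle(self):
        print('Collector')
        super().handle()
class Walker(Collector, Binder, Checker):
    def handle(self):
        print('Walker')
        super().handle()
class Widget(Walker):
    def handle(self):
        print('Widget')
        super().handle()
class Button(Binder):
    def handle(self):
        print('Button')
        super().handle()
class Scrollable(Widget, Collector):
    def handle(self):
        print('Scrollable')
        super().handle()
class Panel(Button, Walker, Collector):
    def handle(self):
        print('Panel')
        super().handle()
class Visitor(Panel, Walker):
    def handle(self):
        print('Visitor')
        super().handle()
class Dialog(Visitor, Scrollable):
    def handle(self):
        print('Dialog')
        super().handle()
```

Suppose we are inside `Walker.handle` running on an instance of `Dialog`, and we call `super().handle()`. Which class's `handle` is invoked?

Collector

L[Dialog] = Dialog + merge(L[Visitor], L[Scrollable], [Visitor Scrollable])
  take Visitor:  [Visitor Panel Button Walker Collector Label Binder Checker object] + [Scrollable Widget Walker Collector Label Binder Checker object] + [Visitor Scrollable]
  take Panel:  [Panel Button Walker Collector Label Binder Checker object] + [Scrollable Widget Walker Collector Label Binder Checker object] + [Scrollable]
  take Button:  [Button Walker Collector Label Binder Checker object] + [Scrollable Widget Walker Collector Label Binder Checker object] + [Scrollable]
  take Scrollable:  [Walker Collector Label Binder Checker object] + [Scrollable Widget Walker Collector Label Binder Checker object] + [Scrollable]
  take Widget:  [Walker Collector Label Binder Checker object] + [Widget Walker Collector Label Binder Checker object]
  take Walker:  [Walker Collector Label Binder Checker object] + [Walker Collector Label Binder Checker object]
  take Collector:  [Collector Label Binder Checker object] + [Collector Label Binder Checker object]
  take Label:  [Label Binder Checker object] + [Label Binder Checker object]
  take Binder:  [Binder Checker object] + [Binder Checker object]
  take Checker:  [Checker object] + [Checker object]
  take object:  [object] + [object]
MRO: Dialog Visitor Panel Button Scrollable Widget Walker Collector Label Binder Checker object
super() in Walker.handle on a Dialog instance goes to the class after Walker in Dialog's MRO: Collector.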